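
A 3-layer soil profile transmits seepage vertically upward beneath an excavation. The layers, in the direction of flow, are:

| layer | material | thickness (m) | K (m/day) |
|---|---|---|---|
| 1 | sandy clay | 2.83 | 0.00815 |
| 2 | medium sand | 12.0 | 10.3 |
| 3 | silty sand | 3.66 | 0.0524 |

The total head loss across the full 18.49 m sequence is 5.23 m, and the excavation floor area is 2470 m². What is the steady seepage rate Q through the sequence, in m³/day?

30.9

Flow is perpendicular to layering, so the layers act in series and the equivalent K is the thickness-weighted harmonic mean.
Total thickness L = 2.83 + 12.0 + 3.66 = 18.49 m.
Σ(b_i/K_i) = 2.83/0.00815 + 12.0/10.3 + 3.66/0.0524 = 418.3 d.
K_eq = L / Σ(b_i/K_i) = 18.49 / 418.3 = 0.04421 m/day.
Q = K_eq · A · (Δh/L) = 0.04421 × 2470 × (5.23/18.49) = 30.89 m³/day.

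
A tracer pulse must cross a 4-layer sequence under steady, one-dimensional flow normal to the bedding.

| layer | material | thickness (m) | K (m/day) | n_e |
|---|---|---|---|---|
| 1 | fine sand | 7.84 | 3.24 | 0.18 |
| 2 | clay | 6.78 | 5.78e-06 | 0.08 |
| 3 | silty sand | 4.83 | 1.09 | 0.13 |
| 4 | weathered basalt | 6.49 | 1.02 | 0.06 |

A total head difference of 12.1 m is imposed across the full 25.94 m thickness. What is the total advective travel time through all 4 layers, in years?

789

With flow normal to the layers, continuity requires the same specific discharge q through every layer.
Σ(b_i/K_i) = 7.84/3.24 + 6.78/5.78e-06 + 4.83/1.09 + 6.49/1.02 = 1.173e+06 d.
q = Δh / Σ(b_i/K_i) = 12.1 / 1.173e+06 = 1.032e-05 m/day.
In each layer the seepage velocity is v_i = q/n_i, so the layer transit time is t_i = b_i·n_i / q:
  layer 1 (fine sand): t_1 = 7.84 × 0.18 / 1.032e-05 = 1.368e+05 d
  layer 2 (clay): t_2 = 6.78 × 0.08 / 1.032e-05 = 52582 d
  layer 3 (silty sand): t_3 = 4.83 × 0.13 / 1.032e-05 = 60871 d
  layer 4 (weathered basalt): t_4 = 6.49 × 0.06 / 1.032e-05 = 37750 d
Total t = Σ t_i = 2.880e+05 days = 788.5 years.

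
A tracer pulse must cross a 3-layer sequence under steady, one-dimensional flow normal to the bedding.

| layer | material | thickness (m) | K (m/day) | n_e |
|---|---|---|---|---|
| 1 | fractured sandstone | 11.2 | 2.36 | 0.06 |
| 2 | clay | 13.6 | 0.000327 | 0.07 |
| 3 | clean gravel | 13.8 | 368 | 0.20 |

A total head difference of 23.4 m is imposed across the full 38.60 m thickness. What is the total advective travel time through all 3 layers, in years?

With flow normal to the layers, continuity requires the same specific discharge q through every layer.
Σ(b_i/K_i) = 11.2/2.36 + 13.6/0.000327 + 13.8/368 = 41595 d.
q = Δh / Σ(b_i/K_i) = 23.4 / 41595 = 0.0005626 m/day.
In each layer the seepage velocity is v_i = q/n_i, so the layer transit time is t_i = b_i·n_i / q:
  layer 1 (fractured sandstone): t_1 = 11.2 × 0.06 / 0.0005626 = 1195 d
  layer 2 (clay): t_2 = 13.6 × 0.07 / 0.0005626 = 1692 d
  layer 3 (clean gravel): t_3 = 13.8 × 0.20 / 0.0005626 = 4906 d
Total t = Σ t_i = 7793 days = 21.34 years.

21.3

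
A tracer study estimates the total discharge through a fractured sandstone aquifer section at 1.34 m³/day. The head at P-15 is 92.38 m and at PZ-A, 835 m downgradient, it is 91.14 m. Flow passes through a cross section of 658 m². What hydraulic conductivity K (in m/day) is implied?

1.37

Hydraulic gradient i = (92.38 − 91.14) / 835 = 1.24 / 835 = 0.001485.
From Q = K·A·i, K = Q / (A·i) = 1.34 / (658.0 × 0.001485) = 1.371 m/day.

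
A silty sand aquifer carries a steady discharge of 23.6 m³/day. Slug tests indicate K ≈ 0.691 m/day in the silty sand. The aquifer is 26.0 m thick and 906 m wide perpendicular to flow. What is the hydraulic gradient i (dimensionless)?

Cross-sectional area A = 906 × 26.0 = 23556 m².
From Q = K·A·i, i = Q / (K·A) = 23.6 / (0.6910 × 23556) = 0.001450.

0.00145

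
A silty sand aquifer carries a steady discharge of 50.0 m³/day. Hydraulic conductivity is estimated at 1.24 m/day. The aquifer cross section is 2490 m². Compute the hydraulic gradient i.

0.0162

From Q = K·A·i, i = Q / (K·A) = 50.0 / (1.240 × 2490) = 0.01619.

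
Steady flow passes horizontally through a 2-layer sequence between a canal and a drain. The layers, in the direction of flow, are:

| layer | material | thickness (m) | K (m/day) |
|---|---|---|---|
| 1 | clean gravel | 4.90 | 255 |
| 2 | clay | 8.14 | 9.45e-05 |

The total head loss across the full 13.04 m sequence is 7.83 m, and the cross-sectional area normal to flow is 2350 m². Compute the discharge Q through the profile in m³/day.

0.214

Flow is perpendicular to layering, so the layers act in series and the equivalent K is the thickness-weighted harmonic mean.
Total thickness L = 4.90 + 8.14 = 13.04 m.
Σ(b_i/K_i) = 4.90/255 + 8.14/9.45e-05 = 86138 d.
K_eq = L / Σ(b_i/K_i) = 13.04 / 86138 = 0.0001514 m/day.
Q = K_eq · A · (Δh/L) = 0.0001514 × 2350 × (7.83/13.04) = 0.2136 m³/day.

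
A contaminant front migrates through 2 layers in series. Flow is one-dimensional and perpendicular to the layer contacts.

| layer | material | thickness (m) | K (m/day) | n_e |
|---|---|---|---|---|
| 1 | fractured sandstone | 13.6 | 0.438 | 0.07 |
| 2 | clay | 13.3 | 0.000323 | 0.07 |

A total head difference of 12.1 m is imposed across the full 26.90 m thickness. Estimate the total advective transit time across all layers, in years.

With flow normal to the layers, continuity requires the same specific discharge q through every layer.
Σ(b_i/K_i) = 13.6/0.438 + 13.3/0.000323 = 41208 d.
q = Δh / Σ(b_i/K_i) = 12.1 / 41208 = 0.0002936 m/day.
In each layer the seepage velocity is v_i = q/n_i, so the layer transit time is t_i = b_i·n_i / q:
  layer 1 (fractured sandstone): t_1 = 13.6 × 0.07 / 0.0002936 = 3242 d
  layer 2 (clay): t_2 = 13.3 × 0.07 / 0.0002936 = 3171 d
Total t = Σ t_i = 6413 days = 17.56 years.

17.6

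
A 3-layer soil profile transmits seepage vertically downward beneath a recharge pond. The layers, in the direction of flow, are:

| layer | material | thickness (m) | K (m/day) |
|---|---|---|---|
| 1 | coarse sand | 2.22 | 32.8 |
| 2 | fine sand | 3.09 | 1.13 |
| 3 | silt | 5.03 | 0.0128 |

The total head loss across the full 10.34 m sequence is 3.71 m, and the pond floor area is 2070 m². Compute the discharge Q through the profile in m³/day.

19.4

Flow is perpendicular to layering, so the layers act in series and the equivalent K is the thickness-weighted harmonic mean.
Total thickness L = 2.22 + 3.09 + 5.03 = 10.34 m.
Σ(b_i/K_i) = 2.22/32.8 + 3.09/1.13 + 5.03/0.0128 = 395.8 d.
K_eq = L / Σ(b_i/K_i) = 10.34 / 395.8 = 0.02613 m/day.
Q = K_eq · A · (Δh/L) = 0.02613 × 2070 × (3.71/10.34) = 19.40 m³/day.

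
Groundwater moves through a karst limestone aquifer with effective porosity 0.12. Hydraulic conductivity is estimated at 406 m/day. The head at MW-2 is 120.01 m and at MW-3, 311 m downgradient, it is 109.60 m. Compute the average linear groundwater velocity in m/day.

113

Hydraulic gradient i = (120.01 − 109.60) / 311 = 10.41 / 311 = 0.03347.
Darcy flux q = K · i = 406.0 × 0.03347 = 13.59 m/day.
Seepage velocity v = q / n_e = 13.59 / 0.12 = 113.2 m/day.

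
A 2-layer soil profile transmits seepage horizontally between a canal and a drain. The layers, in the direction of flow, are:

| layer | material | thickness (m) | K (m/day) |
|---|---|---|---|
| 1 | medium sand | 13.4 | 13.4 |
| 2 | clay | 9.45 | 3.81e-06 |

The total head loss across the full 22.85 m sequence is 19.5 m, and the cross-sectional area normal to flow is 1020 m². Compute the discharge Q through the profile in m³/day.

Flow is perpendicular to layering, so the layers act in series and the equivalent K is the thickness-weighted harmonic mean.
Total thickness L = 13.4 + 9.45 = 22.85 m.
Σ(b_i/K_i) = 13.4/13.4 + 9.45/3.81e-06 = 2.480e+06 d.
K_eq = L / Σ(b_i/K_i) = 22.85 / 2.480e+06 = 9.213e-06 m/day.
Q = K_eq · A · (Δh/L) = 9.213e-06 × 1020 × (19.5/22.85) = 0.008019 m³/day.

0.00802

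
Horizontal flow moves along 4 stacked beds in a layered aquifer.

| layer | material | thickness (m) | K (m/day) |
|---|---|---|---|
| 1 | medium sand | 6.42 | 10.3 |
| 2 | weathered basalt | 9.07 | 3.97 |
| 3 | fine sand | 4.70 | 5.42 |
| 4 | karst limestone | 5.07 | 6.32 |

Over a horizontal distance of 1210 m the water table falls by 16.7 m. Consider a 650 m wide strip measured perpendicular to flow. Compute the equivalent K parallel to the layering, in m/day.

6.32

Flow is parallel to layering, so each bed carries its own Darcy discharge and the transmissivities add.
Σ(K_i·b_i) = 10.3×6.42 + 3.97×9.07 + 5.42×4.70 + 6.32×5.07 = 159.7 m²/day.
Total thickness b = 25.26 m, so K_eq = Σ(K_i·b_i)/b = 6.320 m/day.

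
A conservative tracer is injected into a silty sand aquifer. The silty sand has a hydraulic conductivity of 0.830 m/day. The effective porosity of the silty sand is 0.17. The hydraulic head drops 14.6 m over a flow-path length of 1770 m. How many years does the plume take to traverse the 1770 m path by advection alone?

120

Hydraulic gradient i = Δh / L = 14.6 / 1770 = 0.008249.
Darcy flux q = K · i = 0.8300 × 0.008249 = 0.006846 m/day.
Seepage velocity v = q / n_e = 0.006846 / 0.17 = 0.04027 m/day.
Travel time t = L / v = 1770 / 0.04027 = 43951 days = 120.3 years.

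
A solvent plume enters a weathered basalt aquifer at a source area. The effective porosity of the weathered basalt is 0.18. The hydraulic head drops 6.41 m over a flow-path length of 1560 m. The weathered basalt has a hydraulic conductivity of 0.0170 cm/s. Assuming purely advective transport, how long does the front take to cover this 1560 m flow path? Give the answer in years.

Convert K: 0.0170 cm/s × 864 = 14.69 m/day.
Hydraulic gradient i = Δh / L = 6.41 / 1560 = 0.004109.
Darcy flux q = K · i = 14.69 × 0.004109 = 0.06035 m/day.
Seepage velocity v = q / n_e = 0.06035 / 0.18 = 0.3353 m/day.
Travel time t = L / v = 1560 / 0.3353 = 4653 days = 12.74 years.

12.7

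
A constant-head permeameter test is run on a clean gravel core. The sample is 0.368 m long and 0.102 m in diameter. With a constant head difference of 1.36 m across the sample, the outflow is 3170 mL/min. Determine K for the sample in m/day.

151

Cross-sectional area A = π·(d/2)² = π × (0.102/2)² = 0.008171 m².
Convert discharge: 3170 mL/min = 5.283e-05 m³/s.
Darcy's law rearranged: K = Q·L / (A·Δh) = 5.283e-05 × 0.368 / (0.008171 × 1.36) = 0.001750 m/s = 151.2 m/day.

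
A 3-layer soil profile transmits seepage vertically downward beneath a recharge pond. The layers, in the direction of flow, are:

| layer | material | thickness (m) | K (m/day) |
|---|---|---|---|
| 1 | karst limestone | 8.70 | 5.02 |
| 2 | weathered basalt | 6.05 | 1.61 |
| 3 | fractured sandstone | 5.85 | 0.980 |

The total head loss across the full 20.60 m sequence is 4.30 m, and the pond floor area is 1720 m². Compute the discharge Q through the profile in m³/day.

Flow is perpendicular to layering, so the layers act in series and the equivalent K is the thickness-weighted harmonic mean.
Total thickness L = 8.70 + 6.05 + 5.85 = 20.60 m.
Σ(b_i/K_i) = 8.70/5.02 + 6.05/1.61 + 5.85/0.980 = 11.46 d.
K_eq = L / Σ(b_i/K_i) = 20.60 / 11.46 = 1.798 m/day.
Q = K_eq · A · (Δh/L) = 1.798 × 1720 × (4.30/20.60) = 645.4 m³/day.

645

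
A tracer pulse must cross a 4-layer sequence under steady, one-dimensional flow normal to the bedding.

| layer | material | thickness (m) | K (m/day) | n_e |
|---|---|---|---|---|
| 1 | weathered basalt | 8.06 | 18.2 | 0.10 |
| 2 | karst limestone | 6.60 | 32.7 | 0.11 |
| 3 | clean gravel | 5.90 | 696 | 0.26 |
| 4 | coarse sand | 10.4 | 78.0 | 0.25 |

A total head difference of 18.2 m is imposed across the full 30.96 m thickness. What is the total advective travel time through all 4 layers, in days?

0.245

With flow normal to the layers, continuity requires the same specific discharge q through every layer.
Σ(b_i/K_i) = 8.06/18.2 + 6.60/32.7 + 5.90/696 + 10.4/78.0 = 0.7865 d.
q = Δh / Σ(b_i/K_i) = 18.2 / 0.7865 = 23.14 m/day.
In each layer the seepage velocity is v_i = q/n_i, so the layer transit time is t_i = b_i·n_i / q:
  layer 1 (weathered basalt): t_1 = 8.06 × 0.10 / 23.14 = 0.03483 d
  layer 2 (karst limestone): t_2 = 6.60 × 0.11 / 23.14 = 0.03137 d
  layer 3 (clean gravel): t_3 = 5.90 × 0.26 / 23.14 = 0.06629 d
  layer 4 (coarse sand): t_4 = 10.4 × 0.25 / 23.14 = 0.1124 d
Total t = Σ t_i = 0.2449 days.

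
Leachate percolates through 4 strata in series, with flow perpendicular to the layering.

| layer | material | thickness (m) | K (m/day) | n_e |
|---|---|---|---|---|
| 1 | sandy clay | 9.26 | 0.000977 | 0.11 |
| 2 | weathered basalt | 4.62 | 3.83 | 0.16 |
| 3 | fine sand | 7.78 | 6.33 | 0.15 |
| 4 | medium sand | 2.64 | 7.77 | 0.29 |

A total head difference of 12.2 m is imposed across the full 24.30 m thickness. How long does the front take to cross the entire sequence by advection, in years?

7.85

With flow normal to the layers, continuity requires the same specific discharge q through every layer.
Σ(b_i/K_i) = 9.26/0.000977 + 4.62/3.83 + 7.78/6.33 + 2.64/7.77 = 9481 d.
q = Δh / Σ(b_i/K_i) = 12.2 / 9481 = 0.001287 m/day.
In each layer the seepage velocity is v_i = q/n_i, so the layer transit time is t_i = b_i·n_i / q:
  layer 1 (sandy clay): t_1 = 9.26 × 0.11 / 0.001287 = 791.6 d
  layer 2 (weathered basalt): t_2 = 4.62 × 0.16 / 0.001287 = 574.4 d
  layer 3 (fine sand): t_3 = 7.78 × 0.15 / 0.001287 = 906.9 d
  layer 4 (medium sand): t_4 = 2.64 × 0.29 / 0.001287 = 595.0 d
Total t = Σ t_i = 2868 days = 7.852 years.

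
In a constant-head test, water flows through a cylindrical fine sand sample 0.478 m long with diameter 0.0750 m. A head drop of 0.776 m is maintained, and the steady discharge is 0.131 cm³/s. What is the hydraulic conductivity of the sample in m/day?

Cross-sectional area A = π·(d/2)² = π × (0.0750/2)² = 0.004418 m².
Convert discharge: 0.131 cm³/s = 1.310e-07 m³/s.
Darcy's law rearranged: K = Q·L / (A·Δh) = 1.310e-07 × 0.478 / (0.004418 × 0.776) = 1.827e-05 m/s = 1.578 m/day.

1.58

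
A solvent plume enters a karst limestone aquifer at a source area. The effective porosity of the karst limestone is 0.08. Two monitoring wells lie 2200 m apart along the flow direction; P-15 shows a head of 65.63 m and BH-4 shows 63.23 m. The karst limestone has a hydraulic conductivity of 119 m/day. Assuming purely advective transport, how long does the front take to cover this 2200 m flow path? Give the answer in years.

Hydraulic gradient i = (65.63 − 63.23) / 2200 = 2.4 / 2200 = 0.001091.
Darcy flux q = K · i = 119.0 × 0.001091 = 0.1298 m/day.
Seepage velocity v = q / n_e = 0.1298 / 0.08 = 1.623 m/day.
Travel time t = L / v = 2200 / 1.623 = 1356 days = 3.712 years.

3.71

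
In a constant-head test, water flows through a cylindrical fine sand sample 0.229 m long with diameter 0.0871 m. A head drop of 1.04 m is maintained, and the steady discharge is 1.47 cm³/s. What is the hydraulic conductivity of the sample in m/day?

4.69

Cross-sectional area A = π·(d/2)² = π × (0.0871/2)² = 0.005958 m².
Convert discharge: 1.47 cm³/s = 1.470e-06 m³/s.
Darcy's law rearranged: K = Q·L / (A·Δh) = 1.470e-06 × 0.229 / (0.005958 × 1.04) = 5.432e-05 m/s = 4.694 m/day.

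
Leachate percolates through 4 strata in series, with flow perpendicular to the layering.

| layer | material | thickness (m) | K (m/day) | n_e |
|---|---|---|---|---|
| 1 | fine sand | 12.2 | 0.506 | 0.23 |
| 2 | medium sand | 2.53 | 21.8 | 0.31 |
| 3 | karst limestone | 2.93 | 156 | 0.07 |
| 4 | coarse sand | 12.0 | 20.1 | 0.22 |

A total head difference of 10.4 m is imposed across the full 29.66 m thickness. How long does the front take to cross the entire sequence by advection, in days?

With flow normal to the layers, continuity requires the same specific discharge q through every layer.
Σ(b_i/K_i) = 12.2/0.506 + 2.53/21.8 + 2.93/156 + 12.0/20.1 = 24.84 d.
q = Δh / Σ(b_i/K_i) = 10.4 / 24.84 = 0.4186 m/day.
In each layer the seepage velocity is v_i = q/n_i, so the layer transit time is t_i = b_i·n_i / q:
  layer 1 (fine sand): t_1 = 12.2 × 0.23 / 0.4186 = 6.703 d
  layer 2 (medium sand): t_2 = 2.53 × 0.31 / 0.4186 = 1.873 d
  layer 3 (karst limestone): t_3 = 2.93 × 0.07 / 0.4186 = 0.4899 d
  layer 4 (coarse sand): t_4 = 12.0 × 0.22 / 0.4186 = 6.306 d
Total t = Σ t_i = 15.37 days.

15.4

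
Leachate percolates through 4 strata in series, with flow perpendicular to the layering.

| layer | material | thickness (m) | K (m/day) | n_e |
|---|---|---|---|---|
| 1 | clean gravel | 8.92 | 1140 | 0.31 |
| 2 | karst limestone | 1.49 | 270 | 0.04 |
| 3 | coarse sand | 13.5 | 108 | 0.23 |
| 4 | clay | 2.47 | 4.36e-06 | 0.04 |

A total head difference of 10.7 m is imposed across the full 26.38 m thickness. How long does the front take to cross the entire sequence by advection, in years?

874

With flow normal to the layers, continuity requires the same specific discharge q through every layer.
Σ(b_i/K_i) = 8.92/1140 + 1.49/270 + 13.5/108 + 2.47/4.36e-06 = 5.665e+05 d.
q = Δh / Σ(b_i/K_i) = 10.7 / 5.665e+05 = 1.889e-05 m/day.
In each layer the seepage velocity is v_i = q/n_i, so the layer transit time is t_i = b_i·n_i / q:
  layer 1 (clean gravel): t_1 = 8.92 × 0.31 / 1.889e-05 = 1.464e+05 d
  layer 2 (karst limestone): t_2 = 1.49 × 0.04 / 1.889e-05 = 3156 d
  layer 3 (coarse sand): t_3 = 13.5 × 0.23 / 1.889e-05 = 1.644e+05 d
  layer 4 (clay): t_4 = 2.47 × 0.04 / 1.889e-05 = 5231 d
Total t = Σ t_i = 3.192e+05 days = 873.9 years.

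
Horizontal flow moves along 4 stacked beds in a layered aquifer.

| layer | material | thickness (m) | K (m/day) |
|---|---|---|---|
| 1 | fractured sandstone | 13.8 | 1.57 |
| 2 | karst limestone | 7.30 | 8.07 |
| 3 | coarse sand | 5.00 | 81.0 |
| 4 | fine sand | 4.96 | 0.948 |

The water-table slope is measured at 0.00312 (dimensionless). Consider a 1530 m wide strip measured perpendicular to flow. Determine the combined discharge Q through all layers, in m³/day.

Flow is parallel to layering, so each bed carries its own Darcy discharge and the transmissivities add.
Σ(K_i·b_i) = 1.57×13.8 + 8.07×7.30 + 81.0×5.00 + 0.948×4.96 = 490.3 m²/day.
Hydraulic gradient i = 0.00312.
Q = Σ(K_i·b_i) · W · i = 490.3 × 1530 × 0.003120 = 2340 m³/day.

2340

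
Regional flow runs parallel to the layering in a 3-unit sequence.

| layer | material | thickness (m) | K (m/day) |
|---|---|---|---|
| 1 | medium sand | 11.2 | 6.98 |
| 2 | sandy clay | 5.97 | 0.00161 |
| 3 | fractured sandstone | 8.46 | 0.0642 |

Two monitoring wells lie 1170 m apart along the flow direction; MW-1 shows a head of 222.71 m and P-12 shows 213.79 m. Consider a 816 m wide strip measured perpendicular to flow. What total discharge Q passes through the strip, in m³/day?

Flow is parallel to layering, so each bed carries its own Darcy discharge and the transmissivities add.
Σ(K_i·b_i) = 6.98×11.2 + 0.00161×5.97 + 0.0642×8.46 = 78.73 m²/day.
Hydraulic gradient i = (222.71 − 213.79) / 1170 = 8.92 / 1170 = 0.007624.
Q = Σ(K_i·b_i) · W · i = 78.73 × 816 × 0.007624 = 489.8 m³/day.

490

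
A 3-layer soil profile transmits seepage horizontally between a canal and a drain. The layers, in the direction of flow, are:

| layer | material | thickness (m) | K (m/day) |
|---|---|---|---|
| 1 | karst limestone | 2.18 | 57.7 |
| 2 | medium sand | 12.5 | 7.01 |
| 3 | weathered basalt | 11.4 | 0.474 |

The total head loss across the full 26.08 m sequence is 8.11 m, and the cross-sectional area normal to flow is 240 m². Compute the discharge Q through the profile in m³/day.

75.2

Flow is perpendicular to layering, so the layers act in series and the equivalent K is the thickness-weighted harmonic mean.
Total thickness L = 2.18 + 12.5 + 11.4 = 26.08 m.
Σ(b_i/K_i) = 2.18/57.7 + 12.5/7.01 + 11.4/0.474 = 25.87 d.
K_eq = L / Σ(b_i/K_i) = 26.08 / 25.87 = 1.008 m/day.
Q = K_eq · A · (Δh/L) = 1.008 × 240 × (8.11/26.08) = 75.23 m³/day.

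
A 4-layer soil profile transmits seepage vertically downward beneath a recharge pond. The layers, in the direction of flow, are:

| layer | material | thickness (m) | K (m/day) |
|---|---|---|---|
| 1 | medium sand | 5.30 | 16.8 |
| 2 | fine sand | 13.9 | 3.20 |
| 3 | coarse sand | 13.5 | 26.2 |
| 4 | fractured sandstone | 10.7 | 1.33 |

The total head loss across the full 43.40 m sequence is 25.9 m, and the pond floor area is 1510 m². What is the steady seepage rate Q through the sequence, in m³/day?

2960

Flow is perpendicular to layering, so the layers act in series and the equivalent K is the thickness-weighted harmonic mean.
Total thickness L = 5.30 + 13.9 + 13.5 + 10.7 = 43.40 m.
Σ(b_i/K_i) = 5.30/16.8 + 13.9/3.20 + 13.5/26.2 + 10.7/1.33 = 13.22 d.
K_eq = L / Σ(b_i/K_i) = 43.40 / 13.22 = 3.283 m/day.
Q = K_eq · A · (Δh/L) = 3.283 × 1510 × (25.9/43.40) = 2958 m³/day.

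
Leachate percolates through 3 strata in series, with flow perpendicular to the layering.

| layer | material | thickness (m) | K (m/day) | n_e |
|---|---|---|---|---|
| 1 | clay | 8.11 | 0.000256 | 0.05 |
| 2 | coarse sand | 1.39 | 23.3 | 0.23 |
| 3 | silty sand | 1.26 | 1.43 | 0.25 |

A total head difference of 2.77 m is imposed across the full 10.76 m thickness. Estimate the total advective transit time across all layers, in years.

With flow normal to the layers, continuity requires the same specific discharge q through every layer.
Σ(b_i/K_i) = 8.11/0.000256 + 1.39/23.3 + 1.26/1.43 = 31681 d.
q = Δh / Σ(b_i/K_i) = 2.77 / 31681 = 8.744e-05 m/day.
In each layer the seepage velocity is v_i = q/n_i, so the layer transit time is t_i = b_i·n_i / q:
  layer 1 (clay): t_1 = 8.11 × 0.05 / 8.744e-05 = 4638 d
  layer 2 (coarse sand): t_2 = 1.39 × 0.23 / 8.744e-05 = 3656 d
  layer 3 (silty sand): t_3 = 1.26 × 0.25 / 8.744e-05 = 3603 d
Total t = Σ t_i = 11897 days = 32.57 years.

32.6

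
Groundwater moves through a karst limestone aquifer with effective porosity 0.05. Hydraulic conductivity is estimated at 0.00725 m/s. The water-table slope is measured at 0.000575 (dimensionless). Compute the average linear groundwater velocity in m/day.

Convert K: 0.00725 m/s × 86400 = 626.4 m/day.
Hydraulic gradient i = 0.000575.
Darcy flux q = K · i = 626.4 × 0.0005750 = 0.3602 m/day.
Seepage velocity v = q / n_e = 0.3602 / 0.05 = 7.204 m/day.

7.20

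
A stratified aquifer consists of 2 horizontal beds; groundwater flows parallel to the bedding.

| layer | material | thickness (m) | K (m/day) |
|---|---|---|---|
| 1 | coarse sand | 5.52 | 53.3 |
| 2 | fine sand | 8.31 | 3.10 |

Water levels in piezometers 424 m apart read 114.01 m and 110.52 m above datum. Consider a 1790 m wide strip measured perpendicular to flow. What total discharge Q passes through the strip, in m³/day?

Flow is parallel to layering, so each bed carries its own Darcy discharge and the transmissivities add.
Σ(K_i·b_i) = 53.3×5.52 + 3.10×8.31 = 320.0 m²/day.
Hydraulic gradient i = (114.01 − 110.52) / 424 = 3.49 / 424 = 0.008231.
Q = Σ(K_i·b_i) · W · i = 320.0 × 1790 × 0.008231 = 4714 m³/day.

4710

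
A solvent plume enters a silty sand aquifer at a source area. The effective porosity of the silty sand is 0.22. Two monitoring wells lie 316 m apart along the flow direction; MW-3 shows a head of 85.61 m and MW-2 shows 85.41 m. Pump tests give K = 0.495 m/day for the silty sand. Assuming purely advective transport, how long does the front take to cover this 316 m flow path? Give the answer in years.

Hydraulic gradient i = (85.61 − 85.41) / 316 = 0.2 / 316 = 0.0006329.
Darcy flux q = K · i = 0.4950 × 0.0006329 = 0.0003133 m/day.
Seepage velocity v = q / n_e = 0.0003133 / 0.22 = 0.001424 m/day.
Travel time t = L / v = 316 / 0.001424 = 2.219e+05 days = 607.5 years.

608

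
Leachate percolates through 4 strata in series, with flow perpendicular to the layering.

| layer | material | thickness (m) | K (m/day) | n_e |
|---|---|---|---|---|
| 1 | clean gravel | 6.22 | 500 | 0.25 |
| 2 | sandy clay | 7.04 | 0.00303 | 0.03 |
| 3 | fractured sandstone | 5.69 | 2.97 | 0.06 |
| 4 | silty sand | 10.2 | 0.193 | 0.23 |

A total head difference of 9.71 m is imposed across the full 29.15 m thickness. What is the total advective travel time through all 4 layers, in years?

2.99

With flow normal to the layers, continuity requires the same specific discharge q through every layer.
Σ(b_i/K_i) = 6.22/500 + 7.04/0.00303 + 5.69/2.97 + 10.2/0.193 = 2378 d.
q = Δh / Σ(b_i/K_i) = 9.71 / 2378 = 0.004083 m/day.
In each layer the seepage velocity is v_i = q/n_i, so the layer transit time is t_i = b_i·n_i / q:
  layer 1 (clean gravel): t_1 = 6.22 × 0.25 / 0.004083 = 380.9 d
  layer 2 (sandy clay): t_2 = 7.04 × 0.03 / 0.004083 = 51.73 d
  layer 3 (fractured sandstone): t_3 = 5.69 × 0.06 / 0.004083 = 83.62 d
  layer 4 (silty sand): t_4 = 10.2 × 0.23 / 0.004083 = 574.6 d
Total t = Σ t_i = 1091 days = 2.986 years.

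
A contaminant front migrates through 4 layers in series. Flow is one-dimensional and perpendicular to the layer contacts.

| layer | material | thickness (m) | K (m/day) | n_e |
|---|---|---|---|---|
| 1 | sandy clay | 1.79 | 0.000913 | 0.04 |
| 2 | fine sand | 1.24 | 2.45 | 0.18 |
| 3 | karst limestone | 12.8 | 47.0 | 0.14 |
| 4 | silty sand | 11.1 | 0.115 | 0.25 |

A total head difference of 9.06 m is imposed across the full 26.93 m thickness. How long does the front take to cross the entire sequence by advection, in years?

3.02

With flow normal to the layers, continuity requires the same specific discharge q through every layer.
Σ(b_i/K_i) = 1.79/0.000913 + 1.24/2.45 + 12.8/47.0 + 11.1/0.115 = 2058 d.
q = Δh / Σ(b_i/K_i) = 9.06 / 2058 = 0.004403 m/day.
In each layer the seepage velocity is v_i = q/n_i, so the layer transit time is t_i = b_i·n_i / q:
  layer 1 (sandy clay): t_1 = 1.79 × 0.04 / 0.004403 = 16.26 d
  layer 2 (fine sand): t_2 = 1.24 × 0.18 / 0.004403 = 50.70 d
  layer 3 (karst limestone): t_3 = 12.8 × 0.14 / 0.004403 = 407.0 d
  layer 4 (silty sand): t_4 = 11.1 × 0.25 / 0.004403 = 630.3 d
Total t = Σ t_i = 1104 days = 3.023 years.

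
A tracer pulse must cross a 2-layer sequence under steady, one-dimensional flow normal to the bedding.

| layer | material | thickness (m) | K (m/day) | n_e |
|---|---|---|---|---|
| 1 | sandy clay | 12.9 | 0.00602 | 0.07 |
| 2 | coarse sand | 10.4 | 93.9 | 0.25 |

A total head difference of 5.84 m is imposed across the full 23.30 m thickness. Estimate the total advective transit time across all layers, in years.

3.52

With flow normal to the layers, continuity requires the same specific discharge q through every layer.
Σ(b_i/K_i) = 12.9/0.00602 + 10.4/93.9 = 2143 d.
q = Δh / Σ(b_i/K_i) = 5.84 / 2143 = 0.002725 m/day.
In each layer the seepage velocity is v_i = q/n_i, so the layer transit time is t_i = b_i·n_i / q:
  layer 1 (sandy clay): t_1 = 12.9 × 0.07 / 0.002725 = 331.4 d
  layer 2 (coarse sand): t_2 = 10.4 × 0.25 / 0.002725 = 954.1 d
Total t = Σ t_i = 1285 days = 3.519 years.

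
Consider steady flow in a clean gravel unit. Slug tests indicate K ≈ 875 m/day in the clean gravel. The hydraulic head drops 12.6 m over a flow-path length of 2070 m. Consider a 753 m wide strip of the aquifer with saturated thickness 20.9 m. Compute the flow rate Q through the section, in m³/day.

Cross-sectional area A = 753 × 20.9 = 15738 m².
Hydraulic gradient i = Δh / L = 12.6 / 2070 = 0.006087.
Darcy's law: Q = K · A · i = 875.0 × 15738 × 0.006087 = 83820 m³/day.

83800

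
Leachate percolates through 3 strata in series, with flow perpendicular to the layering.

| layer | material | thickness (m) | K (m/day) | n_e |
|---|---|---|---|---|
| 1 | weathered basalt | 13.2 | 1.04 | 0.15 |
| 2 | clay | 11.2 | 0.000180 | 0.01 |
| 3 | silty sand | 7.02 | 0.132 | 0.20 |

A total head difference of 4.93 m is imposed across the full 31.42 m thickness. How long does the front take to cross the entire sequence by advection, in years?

121

With flow normal to the layers, continuity requires the same specific discharge q through every layer.
Σ(b_i/K_i) = 13.2/1.04 + 11.2/0.000180 + 7.02/0.132 = 62288 d.
q = Δh / Σ(b_i/K_i) = 4.93 / 62288 = 7.915e-05 m/day.
In each layer the seepage velocity is v_i = q/n_i, so the layer transit time is t_i = b_i·n_i / q:
  layer 1 (weathered basalt): t_1 = 13.2 × 0.15 / 7.915e-05 = 25016 d
  layer 2 (clay): t_2 = 11.2 × 0.01 / 7.915e-05 = 1415 d
  layer 3 (silty sand): t_3 = 7.02 × 0.20 / 7.915e-05 = 17739 d
Total t = Σ t_i = 44170 days = 120.9 years.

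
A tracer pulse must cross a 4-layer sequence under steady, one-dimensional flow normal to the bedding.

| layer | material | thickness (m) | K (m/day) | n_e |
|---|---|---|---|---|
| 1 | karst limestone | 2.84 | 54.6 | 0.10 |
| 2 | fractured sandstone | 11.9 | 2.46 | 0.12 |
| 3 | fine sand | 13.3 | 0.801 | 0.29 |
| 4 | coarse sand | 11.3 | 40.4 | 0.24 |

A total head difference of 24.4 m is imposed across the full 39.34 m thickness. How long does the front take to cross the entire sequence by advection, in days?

7.39

With flow normal to the layers, continuity requires the same specific discharge q through every layer.
Σ(b_i/K_i) = 2.84/54.6 + 11.9/2.46 + 13.3/0.801 + 11.3/40.4 = 21.77 d.
q = Δh / Σ(b_i/K_i) = 24.4 / 21.77 = 1.121 m/day.
In each layer the seepage velocity is v_i = q/n_i, so the layer transit time is t_i = b_i·n_i / q:
  layer 1 (karst limestone): t_1 = 2.84 × 0.10 / 1.121 = 0.2534 d
  layer 2 (fractured sandstone): t_2 = 11.9 × 0.12 / 1.121 = 1.274 d
  layer 3 (fine sand): t_3 = 13.3 × 0.29 / 1.121 = 3.442 d
  layer 4 (coarse sand): t_4 = 11.3 × 0.24 / 1.121 = 2.420 d
Total t = Σ t_i = 7.390 days.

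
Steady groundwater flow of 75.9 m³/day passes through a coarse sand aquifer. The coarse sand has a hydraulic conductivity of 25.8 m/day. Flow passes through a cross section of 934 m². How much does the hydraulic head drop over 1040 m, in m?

3.28

From Q = K·A·i, i = Q / (K·A) = 75.9 / (25.80 × 934.0) = 0.003150.
Head loss Δh = i · L = 0.003150 × 1040 = 3.276 m.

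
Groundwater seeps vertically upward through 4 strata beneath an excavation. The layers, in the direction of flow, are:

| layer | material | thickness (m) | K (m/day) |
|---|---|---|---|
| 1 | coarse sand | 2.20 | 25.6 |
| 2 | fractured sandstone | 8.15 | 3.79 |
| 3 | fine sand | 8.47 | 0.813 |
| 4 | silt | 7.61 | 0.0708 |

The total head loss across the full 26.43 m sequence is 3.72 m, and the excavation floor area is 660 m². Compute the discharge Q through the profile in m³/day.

Flow is perpendicular to layering, so the layers act in series and the equivalent K is the thickness-weighted harmonic mean.
Total thickness L = 2.20 + 8.15 + 8.47 + 7.61 = 26.43 m.
Σ(b_i/K_i) = 2.20/25.6 + 8.15/3.79 + 8.47/0.813 + 7.61/0.0708 = 120.1 d.
K_eq = L / Σ(b_i/K_i) = 26.43 / 120.1 = 0.2200 m/day.
Q = K_eq · A · (Δh/L) = 0.2200 × 660 × (3.72/26.43) = 20.44 m³/day.

20.4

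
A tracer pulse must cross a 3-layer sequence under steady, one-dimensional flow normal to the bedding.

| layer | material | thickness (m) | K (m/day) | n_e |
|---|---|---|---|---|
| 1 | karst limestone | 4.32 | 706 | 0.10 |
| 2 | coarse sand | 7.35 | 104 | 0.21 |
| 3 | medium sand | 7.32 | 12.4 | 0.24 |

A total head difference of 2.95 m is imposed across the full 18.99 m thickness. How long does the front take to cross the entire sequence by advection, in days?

0.844

With flow normal to the layers, continuity requires the same specific discharge q through every layer.
Σ(b_i/K_i) = 4.32/706 + 7.35/104 + 7.32/12.4 = 0.6671 d.
q = Δh / Σ(b_i/K_i) = 2.95 / 0.6671 = 4.422 m/day.
In each layer the seepage velocity is v_i = q/n_i, so the layer transit time is t_i = b_i·n_i / q:
  layer 1 (karst limestone): t_1 = 4.32 × 0.10 / 4.422 = 0.09769 d
  layer 2 (coarse sand): t_2 = 7.35 × 0.21 / 4.422 = 0.3490 d
  layer 3 (medium sand): t_3 = 7.32 × 0.24 / 4.422 = 0.3973 d
Total t = Σ t_i = 0.8440 days.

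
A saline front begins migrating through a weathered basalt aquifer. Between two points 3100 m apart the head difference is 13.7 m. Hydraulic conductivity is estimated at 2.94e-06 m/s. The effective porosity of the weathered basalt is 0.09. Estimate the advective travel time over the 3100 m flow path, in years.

Convert K: 2.94e-06 m/s × 86400 = 0.2540 m/day.
Hydraulic gradient i = Δh / L = 13.7 / 3100 = 0.004419.
Darcy flux q = K · i = 0.2540 × 0.004419 = 0.001123 m/day.
Seepage velocity v = q / n_e = 0.001123 / 0.09 = 0.01247 m/day.
Travel time t = L / v = 3100 / 0.01247 = 2.485e+05 days = 680.4 years.

680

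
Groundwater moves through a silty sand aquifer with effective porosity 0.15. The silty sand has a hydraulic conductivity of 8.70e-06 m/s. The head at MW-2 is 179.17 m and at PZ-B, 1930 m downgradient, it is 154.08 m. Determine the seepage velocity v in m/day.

Convert K: 8.70e-06 m/s × 86400 = 0.7517 m/day.
Hydraulic gradient i = (179.17 − 154.08) / 1930 = 25.09 / 1930 = 0.01300.
Darcy flux q = K · i = 0.7517 × 0.01300 = 0.009772 m/day.
Seepage velocity v = q / n_e = 0.009772 / 0.15 = 0.06515 m/day.

0.0651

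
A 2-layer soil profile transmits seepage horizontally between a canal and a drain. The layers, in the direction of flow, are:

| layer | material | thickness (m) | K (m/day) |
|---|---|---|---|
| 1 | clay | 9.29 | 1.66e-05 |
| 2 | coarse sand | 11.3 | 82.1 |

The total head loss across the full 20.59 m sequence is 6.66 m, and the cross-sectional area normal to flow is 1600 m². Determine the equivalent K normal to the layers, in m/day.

3.68e-05

Flow is perpendicular to layering, so the layers act in series and the equivalent K is the thickness-weighted harmonic mean.
Total thickness L = 9.29 + 11.3 = 20.59 m.
Σ(b_i/K_i) = 9.29/1.66e-05 + 11.3/82.1 = 5.596e+05 d.
K_eq = L / Σ(b_i/K_i) = 20.59 / 5.596e+05 = 3.679e-05 m/day.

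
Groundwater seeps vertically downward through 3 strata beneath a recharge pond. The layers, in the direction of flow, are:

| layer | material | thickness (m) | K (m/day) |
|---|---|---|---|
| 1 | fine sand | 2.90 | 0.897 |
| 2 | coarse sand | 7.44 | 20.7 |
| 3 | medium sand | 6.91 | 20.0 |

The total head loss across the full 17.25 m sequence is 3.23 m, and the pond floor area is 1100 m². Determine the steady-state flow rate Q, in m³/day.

Flow is perpendicular to layering, so the layers act in series and the equivalent K is the thickness-weighted harmonic mean.
Total thickness L = 2.90 + 7.44 + 6.91 = 17.25 m.
Σ(b_i/K_i) = 2.90/0.897 + 7.44/20.7 + 6.91/20.0 = 3.938 d.
K_eq = L / Σ(b_i/K_i) = 17.25 / 3.938 = 4.380 m/day.
Q = K_eq · A · (Δh/L) = 4.380 × 1100 × (3.23/17.25) = 902.3 m³/day.

902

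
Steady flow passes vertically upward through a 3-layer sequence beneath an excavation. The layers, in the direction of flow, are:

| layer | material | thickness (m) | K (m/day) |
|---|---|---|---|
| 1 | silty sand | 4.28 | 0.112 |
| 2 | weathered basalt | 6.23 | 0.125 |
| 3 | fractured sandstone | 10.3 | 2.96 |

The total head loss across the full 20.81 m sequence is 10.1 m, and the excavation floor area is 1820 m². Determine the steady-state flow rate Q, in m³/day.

201

Flow is perpendicular to layering, so the layers act in series and the equivalent K is the thickness-weighted harmonic mean.
Total thickness L = 4.28 + 6.23 + 10.3 = 20.81 m.
Σ(b_i/K_i) = 4.28/0.112 + 6.23/0.125 + 10.3/2.96 = 91.53 d.
K_eq = L / Σ(b_i/K_i) = 20.81 / 91.53 = 0.2273 m/day.
Q = K_eq · A · (Δh/L) = 0.2273 × 1820 × (10.1/20.81) = 200.8 m³/day.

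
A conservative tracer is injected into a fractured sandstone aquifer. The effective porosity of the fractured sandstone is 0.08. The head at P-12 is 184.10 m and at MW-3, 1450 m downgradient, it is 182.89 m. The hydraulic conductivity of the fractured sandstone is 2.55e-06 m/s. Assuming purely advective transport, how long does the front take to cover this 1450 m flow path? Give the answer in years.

Convert K: 2.55e-06 m/s × 86400 = 0.2203 m/day.
Hydraulic gradient i = (184.10 − 182.89) / 1450 = 1.21 / 1450 = 0.0008345.
Darcy flux q = K · i = 0.2203 × 0.0008345 = 0.0001839 m/day.
Seepage velocity v = q / n_e = 0.0001839 / 0.08 = 0.002298 m/day.
Travel time t = L / v = 1450 / 0.002298 = 6.309e+05 days = 1727 years.

1730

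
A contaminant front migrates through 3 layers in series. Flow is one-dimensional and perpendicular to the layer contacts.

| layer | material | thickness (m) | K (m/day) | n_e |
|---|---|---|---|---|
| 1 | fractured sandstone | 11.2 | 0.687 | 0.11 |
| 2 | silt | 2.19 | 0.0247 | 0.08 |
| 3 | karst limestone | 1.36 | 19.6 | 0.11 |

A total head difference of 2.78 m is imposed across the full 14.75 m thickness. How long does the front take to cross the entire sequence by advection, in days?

With flow normal to the layers, continuity requires the same specific discharge q through every layer.
Σ(b_i/K_i) = 11.2/0.687 + 2.19/0.0247 + 1.36/19.6 = 105.0 d.
q = Δh / Σ(b_i/K_i) = 2.78 / 105.0 = 0.02647 m/day.
In each layer the seepage velocity is v_i = q/n_i, so the layer transit time is t_i = b_i·n_i / q:
  layer 1 (fractured sandstone): t_1 = 11.2 × 0.11 / 0.02647 = 46.55 d
  layer 2 (silt): t_2 = 2.19 × 0.08 / 0.02647 = 6.620 d
  layer 3 (karst limestone): t_3 = 1.36 × 0.11 / 0.02647 = 5.652 d
Total t = Σ t_i = 58.82 days.

58.8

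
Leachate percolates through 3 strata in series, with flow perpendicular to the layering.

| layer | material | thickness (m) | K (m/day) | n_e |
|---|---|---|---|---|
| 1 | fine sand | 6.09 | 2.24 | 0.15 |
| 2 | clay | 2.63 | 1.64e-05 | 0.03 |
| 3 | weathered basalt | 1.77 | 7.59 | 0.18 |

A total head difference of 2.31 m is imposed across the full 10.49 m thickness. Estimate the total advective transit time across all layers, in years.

249

With flow normal to the layers, continuity requires the same specific discharge q through every layer.
Σ(b_i/K_i) = 6.09/2.24 + 2.63/1.64e-05 + 1.77/7.59 = 1.604e+05 d.
q = Δh / Σ(b_i/K_i) = 2.31 / 1.604e+05 = 1.440e-05 m/day.
In each layer the seepage velocity is v_i = q/n_i, so the layer transit time is t_i = b_i·n_i / q:
  layer 1 (fine sand): t_1 = 6.09 × 0.15 / 1.440e-05 = 63419 d
  layer 2 (clay): t_2 = 2.63 × 0.03 / 1.440e-05 = 5478 d
  layer 3 (weathered basalt): t_3 = 1.77 × 0.18 / 1.440e-05 = 22118 d
Total t = Σ t_i = 91015 days = 249.2 years.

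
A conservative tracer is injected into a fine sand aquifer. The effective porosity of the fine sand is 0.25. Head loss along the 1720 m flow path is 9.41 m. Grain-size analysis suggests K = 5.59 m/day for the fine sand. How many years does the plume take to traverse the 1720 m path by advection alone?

38.5

Hydraulic gradient i = Δh / L = 9.41 / 1720 = 0.005471.
Darcy flux q = K · i = 5.590 × 0.005471 = 0.03058 m/day.
Seepage velocity v = q / n_e = 0.03058 / 0.25 = 0.1223 m/day.
Travel time t = L / v = 1720 / 0.1223 = 14060 days = 38.50 years.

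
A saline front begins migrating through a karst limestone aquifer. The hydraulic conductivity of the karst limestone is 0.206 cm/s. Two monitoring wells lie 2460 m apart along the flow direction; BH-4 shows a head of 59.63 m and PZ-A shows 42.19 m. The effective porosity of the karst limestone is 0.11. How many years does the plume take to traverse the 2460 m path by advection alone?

0.587

Convert K: 0.206 cm/s × 864 = 178.0 m/day.
Hydraulic gradient i = (59.63 − 42.19) / 2460 = 17.44 / 2460 = 0.007089.
Darcy flux q = K · i = 178.0 × 0.007089 = 1.262 m/day.
Seepage velocity v = q / n_e = 1.262 / 0.11 = 11.47 m/day.
Travel time t = L / v = 2460 / 11.47 = 214.5 days = 0.5871 years.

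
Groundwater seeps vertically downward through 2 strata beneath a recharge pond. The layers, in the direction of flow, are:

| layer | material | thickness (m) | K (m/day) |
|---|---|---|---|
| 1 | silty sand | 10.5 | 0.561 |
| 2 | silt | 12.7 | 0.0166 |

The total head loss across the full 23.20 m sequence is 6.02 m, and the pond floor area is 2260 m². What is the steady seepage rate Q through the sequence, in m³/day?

Flow is perpendicular to layering, so the layers act in series and the equivalent K is the thickness-weighted harmonic mean.
Total thickness L = 10.5 + 12.7 = 23.20 m.
Σ(b_i/K_i) = 10.5/0.561 + 12.7/0.0166 = 783.8 d.
K_eq = L / Σ(b_i/K_i) = 23.20 / 783.8 = 0.02960 m/day.
Q = K_eq · A · (Δh/L) = 0.02960 × 2260 × (6.02/23.20) = 17.36 m³/day.

17.4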